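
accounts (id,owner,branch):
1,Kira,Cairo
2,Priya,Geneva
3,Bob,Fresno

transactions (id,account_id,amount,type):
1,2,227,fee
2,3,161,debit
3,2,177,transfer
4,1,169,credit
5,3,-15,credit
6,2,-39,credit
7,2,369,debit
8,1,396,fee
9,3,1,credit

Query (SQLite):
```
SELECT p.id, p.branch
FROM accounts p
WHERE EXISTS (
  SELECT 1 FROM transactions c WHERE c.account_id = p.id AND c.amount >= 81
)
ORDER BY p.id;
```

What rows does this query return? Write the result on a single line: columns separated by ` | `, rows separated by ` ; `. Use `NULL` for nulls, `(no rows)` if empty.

For each accounts row, check whether any transactions with matching account_id has amount >= 81.
Keep rows where that is true.

1 | Cairo ; 2 | Geneva ; 3 | Fresno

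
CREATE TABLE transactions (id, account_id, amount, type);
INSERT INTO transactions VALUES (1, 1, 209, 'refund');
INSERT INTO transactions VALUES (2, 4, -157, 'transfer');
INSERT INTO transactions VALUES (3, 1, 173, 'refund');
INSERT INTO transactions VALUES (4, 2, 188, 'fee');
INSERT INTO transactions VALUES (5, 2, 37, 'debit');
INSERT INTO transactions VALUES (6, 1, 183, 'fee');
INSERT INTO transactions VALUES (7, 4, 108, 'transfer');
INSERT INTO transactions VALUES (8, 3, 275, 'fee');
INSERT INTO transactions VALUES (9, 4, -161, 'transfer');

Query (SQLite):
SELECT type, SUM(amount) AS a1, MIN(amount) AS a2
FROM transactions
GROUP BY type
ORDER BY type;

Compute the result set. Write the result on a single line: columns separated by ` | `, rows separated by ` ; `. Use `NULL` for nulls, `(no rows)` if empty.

debit | 37 | 37 ; fee | 646 | 183 ; refund | 382 | 173 ; transfer | -210 | -161

Group transactions by type.
Per group compute: SUM(amount), MIN(amount).
  debit: ids {5} → SUM(amount)=37, MIN(amount)=37
  fee: ids {4, 6, 8} → SUM(amount)=646, MIN(amount)=183
  refund: ids {1, 3} → SUM(amount)=382, MIN(amount)=173
  transfer: ids {2, 7, 9} → SUM(amount)=-210, MIN(amount)=-161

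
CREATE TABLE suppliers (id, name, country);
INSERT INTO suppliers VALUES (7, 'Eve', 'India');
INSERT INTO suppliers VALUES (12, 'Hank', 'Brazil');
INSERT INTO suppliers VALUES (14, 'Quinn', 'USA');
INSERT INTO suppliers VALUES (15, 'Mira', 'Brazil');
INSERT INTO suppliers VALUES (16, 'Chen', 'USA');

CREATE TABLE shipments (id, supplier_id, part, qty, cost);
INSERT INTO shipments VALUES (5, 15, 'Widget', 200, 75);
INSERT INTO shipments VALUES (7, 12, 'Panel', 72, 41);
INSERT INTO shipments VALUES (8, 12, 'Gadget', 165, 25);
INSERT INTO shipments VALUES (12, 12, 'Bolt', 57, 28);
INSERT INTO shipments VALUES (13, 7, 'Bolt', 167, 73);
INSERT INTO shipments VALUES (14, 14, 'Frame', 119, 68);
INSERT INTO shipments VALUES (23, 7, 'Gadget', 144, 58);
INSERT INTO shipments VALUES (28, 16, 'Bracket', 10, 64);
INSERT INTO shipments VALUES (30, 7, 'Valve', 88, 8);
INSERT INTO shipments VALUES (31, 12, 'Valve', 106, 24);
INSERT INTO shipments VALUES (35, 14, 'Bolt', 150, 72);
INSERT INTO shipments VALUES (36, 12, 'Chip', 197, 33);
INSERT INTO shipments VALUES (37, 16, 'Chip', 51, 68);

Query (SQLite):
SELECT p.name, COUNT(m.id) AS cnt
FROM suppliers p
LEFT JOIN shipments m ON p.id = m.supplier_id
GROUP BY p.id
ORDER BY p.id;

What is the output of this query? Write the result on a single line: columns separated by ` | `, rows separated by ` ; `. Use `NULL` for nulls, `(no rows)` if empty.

Eve | 3 ; Hank | 5 ; Quinn | 2 ; Mira | 1 ; Chen | 2

LEFT JOIN keeps every suppliers row; unmatched ones get NULL for shipments columns.
Group by suppliers.id and compute COUNT(m.id). COUNT(col) of an all-NULL group is 0.
  7: ids {13, 23, 30} → COUNT(m.id)=3
  12: ids {7, 8, 12, 31, 36} → COUNT(m.id)=5
  14: ids {14, 35} → COUNT(m.id)=2
  15: ids {5} → COUNT(m.id)=1
  16: ids {28, 37} → COUNT(m.id)=2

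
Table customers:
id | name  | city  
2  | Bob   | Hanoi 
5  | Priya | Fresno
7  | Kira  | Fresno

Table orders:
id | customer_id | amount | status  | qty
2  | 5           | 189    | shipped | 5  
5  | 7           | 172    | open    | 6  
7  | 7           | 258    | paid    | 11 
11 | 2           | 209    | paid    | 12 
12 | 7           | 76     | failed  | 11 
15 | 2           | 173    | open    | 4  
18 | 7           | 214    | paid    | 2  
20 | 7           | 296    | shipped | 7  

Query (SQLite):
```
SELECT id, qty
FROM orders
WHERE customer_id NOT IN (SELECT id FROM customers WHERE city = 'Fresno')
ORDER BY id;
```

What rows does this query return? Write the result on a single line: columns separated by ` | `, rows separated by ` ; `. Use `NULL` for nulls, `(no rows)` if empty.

Inner query: customers.id where city = 'Fresno'.
Outer: keep orders rows whose customer_id is not in that set.
Inner query → {5, 7}

11 | 12 ; 15 | 4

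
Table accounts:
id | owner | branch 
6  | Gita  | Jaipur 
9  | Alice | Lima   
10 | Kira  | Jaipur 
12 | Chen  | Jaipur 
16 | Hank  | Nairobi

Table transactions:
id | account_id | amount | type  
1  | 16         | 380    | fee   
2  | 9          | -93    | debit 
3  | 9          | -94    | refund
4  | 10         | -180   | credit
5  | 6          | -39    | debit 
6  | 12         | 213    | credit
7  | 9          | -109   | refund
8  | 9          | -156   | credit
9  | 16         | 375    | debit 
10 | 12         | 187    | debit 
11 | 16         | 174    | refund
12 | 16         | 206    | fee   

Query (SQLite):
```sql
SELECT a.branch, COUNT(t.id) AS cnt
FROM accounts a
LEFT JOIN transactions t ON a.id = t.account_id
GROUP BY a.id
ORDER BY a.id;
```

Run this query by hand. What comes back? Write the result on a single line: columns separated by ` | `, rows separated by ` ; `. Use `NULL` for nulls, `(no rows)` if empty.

Jaipur | 1 ; Lima | 4 ; Jaipur | 1 ; Jaipur | 2 ; Nairobi | 4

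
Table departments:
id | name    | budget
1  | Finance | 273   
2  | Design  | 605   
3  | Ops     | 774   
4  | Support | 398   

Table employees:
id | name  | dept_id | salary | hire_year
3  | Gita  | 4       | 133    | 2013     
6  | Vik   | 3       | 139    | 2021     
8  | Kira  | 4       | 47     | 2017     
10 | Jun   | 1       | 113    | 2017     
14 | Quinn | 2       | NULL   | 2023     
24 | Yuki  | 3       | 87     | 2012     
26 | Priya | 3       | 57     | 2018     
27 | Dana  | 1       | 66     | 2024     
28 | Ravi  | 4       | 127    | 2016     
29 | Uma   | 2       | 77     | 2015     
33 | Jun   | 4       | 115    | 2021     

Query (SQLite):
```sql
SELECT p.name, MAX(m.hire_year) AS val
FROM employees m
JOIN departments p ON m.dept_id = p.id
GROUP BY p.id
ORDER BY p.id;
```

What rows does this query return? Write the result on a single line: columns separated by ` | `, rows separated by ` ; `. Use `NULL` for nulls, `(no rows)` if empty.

Finance | 2024 ; Design | 2023 ; Ops | 2021 ; Support | 2021

Join each employees row to its departments via dept_id.
Group joined rows by departments.id; compute MAX(m.hire_year) per group.
  1: ids {10, 27} → MAX(m.hire_year)=2024
  2: ids {14, 29} → MAX(m.hire_year)=2023
  3: ids {6, 24, 26} → MAX(m.hire_year)=2021
  4: ids {3, 8, 28, 33} → MAX(m.hire_year)=2021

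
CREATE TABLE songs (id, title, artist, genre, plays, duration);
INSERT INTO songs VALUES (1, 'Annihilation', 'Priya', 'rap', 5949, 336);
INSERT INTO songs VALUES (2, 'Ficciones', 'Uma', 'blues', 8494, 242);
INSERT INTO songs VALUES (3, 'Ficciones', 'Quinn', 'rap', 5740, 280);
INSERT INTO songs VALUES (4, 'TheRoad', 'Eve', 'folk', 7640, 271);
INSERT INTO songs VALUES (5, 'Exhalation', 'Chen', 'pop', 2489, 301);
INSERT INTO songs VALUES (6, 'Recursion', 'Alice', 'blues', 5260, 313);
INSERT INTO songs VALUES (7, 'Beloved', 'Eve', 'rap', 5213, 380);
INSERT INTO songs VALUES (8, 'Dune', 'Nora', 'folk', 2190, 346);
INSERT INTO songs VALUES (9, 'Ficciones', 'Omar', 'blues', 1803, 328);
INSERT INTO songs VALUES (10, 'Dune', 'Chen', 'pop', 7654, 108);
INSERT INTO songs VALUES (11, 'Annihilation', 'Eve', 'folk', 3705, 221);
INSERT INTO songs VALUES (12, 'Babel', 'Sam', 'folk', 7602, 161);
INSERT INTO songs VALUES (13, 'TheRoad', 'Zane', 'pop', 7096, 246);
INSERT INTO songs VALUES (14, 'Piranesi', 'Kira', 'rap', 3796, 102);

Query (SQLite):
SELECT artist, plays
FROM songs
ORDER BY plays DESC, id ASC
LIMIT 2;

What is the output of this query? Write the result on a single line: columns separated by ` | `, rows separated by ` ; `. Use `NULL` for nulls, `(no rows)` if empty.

Sort by plays desc, tiebreak id asc: (8494, id=2), (7654, id=10), (7640, id=4), (7602, id=12), (7096, id=13) …. Take first 2.

Uma | 8494 ; Chen | 7654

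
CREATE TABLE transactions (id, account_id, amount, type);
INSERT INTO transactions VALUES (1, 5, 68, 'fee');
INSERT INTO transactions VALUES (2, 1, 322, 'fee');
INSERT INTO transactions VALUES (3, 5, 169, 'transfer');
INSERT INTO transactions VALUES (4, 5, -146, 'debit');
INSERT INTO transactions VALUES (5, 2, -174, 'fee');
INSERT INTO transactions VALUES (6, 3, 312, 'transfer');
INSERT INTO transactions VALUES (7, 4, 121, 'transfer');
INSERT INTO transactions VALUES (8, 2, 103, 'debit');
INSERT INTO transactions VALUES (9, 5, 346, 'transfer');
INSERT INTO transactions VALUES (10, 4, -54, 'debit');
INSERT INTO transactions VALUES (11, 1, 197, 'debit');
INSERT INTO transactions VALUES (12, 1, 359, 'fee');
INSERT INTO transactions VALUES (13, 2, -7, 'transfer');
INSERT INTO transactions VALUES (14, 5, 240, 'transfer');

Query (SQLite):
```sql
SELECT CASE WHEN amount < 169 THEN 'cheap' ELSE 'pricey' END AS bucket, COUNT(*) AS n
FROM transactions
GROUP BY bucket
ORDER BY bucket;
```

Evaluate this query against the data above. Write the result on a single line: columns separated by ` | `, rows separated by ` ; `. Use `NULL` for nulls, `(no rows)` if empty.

Bucket rows by amount < 169 → 'cheap' else 'pricey'; count each bucket.

cheap | 7 ; pricey | 7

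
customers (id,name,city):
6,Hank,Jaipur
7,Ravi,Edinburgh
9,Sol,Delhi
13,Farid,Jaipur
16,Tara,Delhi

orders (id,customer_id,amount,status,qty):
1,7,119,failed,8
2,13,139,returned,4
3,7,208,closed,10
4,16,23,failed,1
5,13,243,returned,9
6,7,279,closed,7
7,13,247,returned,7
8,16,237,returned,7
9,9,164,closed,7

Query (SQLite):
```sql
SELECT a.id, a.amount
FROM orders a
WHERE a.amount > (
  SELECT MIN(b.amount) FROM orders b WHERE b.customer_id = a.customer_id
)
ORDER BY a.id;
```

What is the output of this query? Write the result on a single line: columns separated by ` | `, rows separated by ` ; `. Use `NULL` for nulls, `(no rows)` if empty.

3 | 208 ; 5 | 243 ; 6 | 279 ; 7 | 247 ; 8 | 237

For each orders row a, compute MIN(amount) over rows sharing a.customer_id.
Keep row a if a.amount > that per-group MIN.
  customer_id=7: MIN(amount) = 119
  customer_id=9: MIN(amount) = 164
  customer_id=13: MIN(amount) = 139
  customer_id=16: MIN(amount) = 23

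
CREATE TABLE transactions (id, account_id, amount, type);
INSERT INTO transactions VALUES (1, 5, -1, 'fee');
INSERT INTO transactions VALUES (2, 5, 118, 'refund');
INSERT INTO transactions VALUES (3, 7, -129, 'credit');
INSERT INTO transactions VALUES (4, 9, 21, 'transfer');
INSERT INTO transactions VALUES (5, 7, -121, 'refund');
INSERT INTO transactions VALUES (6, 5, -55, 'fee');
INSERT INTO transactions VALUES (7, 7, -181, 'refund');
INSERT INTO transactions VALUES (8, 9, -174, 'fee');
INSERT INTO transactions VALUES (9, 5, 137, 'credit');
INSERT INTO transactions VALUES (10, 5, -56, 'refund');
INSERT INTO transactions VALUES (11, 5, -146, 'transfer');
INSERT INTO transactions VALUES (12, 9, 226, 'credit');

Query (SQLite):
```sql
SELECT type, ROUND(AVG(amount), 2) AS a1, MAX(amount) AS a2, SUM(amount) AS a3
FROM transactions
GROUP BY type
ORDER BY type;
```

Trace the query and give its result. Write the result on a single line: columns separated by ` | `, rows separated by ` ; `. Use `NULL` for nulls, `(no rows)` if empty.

Group transactions by type.
Per group compute: ROUND(AVG(amount), 2), MAX(amount), SUM(amount).
  credit: ids {3, 9, 12} → ROUND(AVG(amount), 2)=78, MAX(amount)=226, SUM(amount)=234
  fee: ids {1, 6, 8} → ROUND(AVG(amount), 2)=-76.67, MAX(amount)=-1, SUM(amount)=-230
  refund: ids {2, 5, 7, 10} → ROUND(AVG(amount), 2)=-60, MAX(amount)=118, SUM(amount)=-240
  transfer: ids {4, 11} → ROUND(AVG(amount), 2)=-62.5, MAX(amount)=21, SUM(amount)=-125

credit | 78 | 226 | 234 ; fee | -76.67 | -1 | -230 ; refund | -60 | 118 | -240 ; transfer | -62.5 | 21 | -125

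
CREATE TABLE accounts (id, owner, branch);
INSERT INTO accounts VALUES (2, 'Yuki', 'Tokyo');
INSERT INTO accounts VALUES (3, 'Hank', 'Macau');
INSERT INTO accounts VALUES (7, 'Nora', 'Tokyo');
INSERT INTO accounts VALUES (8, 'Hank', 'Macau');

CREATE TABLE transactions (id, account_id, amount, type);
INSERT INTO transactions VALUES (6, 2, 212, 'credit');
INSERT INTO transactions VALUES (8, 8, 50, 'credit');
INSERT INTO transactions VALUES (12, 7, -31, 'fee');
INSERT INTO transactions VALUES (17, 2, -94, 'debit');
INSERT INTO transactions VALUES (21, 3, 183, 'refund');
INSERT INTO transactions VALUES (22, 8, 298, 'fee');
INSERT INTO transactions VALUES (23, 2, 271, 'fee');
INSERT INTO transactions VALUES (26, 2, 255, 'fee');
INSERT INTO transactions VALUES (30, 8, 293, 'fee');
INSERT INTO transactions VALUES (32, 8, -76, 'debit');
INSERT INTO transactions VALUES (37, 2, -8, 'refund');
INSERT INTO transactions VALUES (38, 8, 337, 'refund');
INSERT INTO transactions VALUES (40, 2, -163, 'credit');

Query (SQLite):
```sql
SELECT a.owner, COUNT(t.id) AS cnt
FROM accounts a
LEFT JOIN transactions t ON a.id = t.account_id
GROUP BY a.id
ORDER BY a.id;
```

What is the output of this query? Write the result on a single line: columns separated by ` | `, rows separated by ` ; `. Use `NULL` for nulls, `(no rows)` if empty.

Yuki | 6 ; Hank | 1 ; Nora | 1 ; Hank | 5

LEFT JOIN keeps every accounts row; unmatched ones get NULL for transactions columns.
Group by accounts.id and compute COUNT(t.id). COUNT(col) of an all-NULL group is 0.
  2: ids {6, 17, 23, 26, 37, 40} → COUNT(t.id)=6
  3: ids {21} → COUNT(t.id)=1
  7: ids {12} → COUNT(t.id)=1
  8: ids {8, 22, 30, 32, 38} → COUNT(t.id)=5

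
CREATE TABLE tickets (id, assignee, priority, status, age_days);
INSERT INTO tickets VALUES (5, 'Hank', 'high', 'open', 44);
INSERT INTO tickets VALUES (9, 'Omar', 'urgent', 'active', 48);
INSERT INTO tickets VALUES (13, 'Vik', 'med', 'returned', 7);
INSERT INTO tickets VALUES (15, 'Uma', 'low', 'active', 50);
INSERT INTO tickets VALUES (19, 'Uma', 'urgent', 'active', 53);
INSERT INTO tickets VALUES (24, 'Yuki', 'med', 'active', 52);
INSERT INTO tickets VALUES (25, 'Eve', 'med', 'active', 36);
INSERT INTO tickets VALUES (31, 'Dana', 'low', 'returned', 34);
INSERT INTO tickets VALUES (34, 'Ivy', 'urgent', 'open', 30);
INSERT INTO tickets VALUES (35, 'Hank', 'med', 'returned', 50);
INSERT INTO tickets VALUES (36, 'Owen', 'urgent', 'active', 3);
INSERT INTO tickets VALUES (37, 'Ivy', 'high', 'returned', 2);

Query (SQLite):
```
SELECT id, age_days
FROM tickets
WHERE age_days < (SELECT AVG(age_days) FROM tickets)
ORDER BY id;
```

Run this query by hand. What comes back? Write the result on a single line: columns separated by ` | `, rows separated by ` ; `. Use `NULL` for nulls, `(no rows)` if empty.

13 | 7 ; 31 | 34 ; 34 | 30 ; 36 | 3 ; 37 | 2

Scalar subquery: AVG(age_days) over all tickets rows = 34.083333 (≈; comparison uses full precision).
Keep rows where age_days < that value.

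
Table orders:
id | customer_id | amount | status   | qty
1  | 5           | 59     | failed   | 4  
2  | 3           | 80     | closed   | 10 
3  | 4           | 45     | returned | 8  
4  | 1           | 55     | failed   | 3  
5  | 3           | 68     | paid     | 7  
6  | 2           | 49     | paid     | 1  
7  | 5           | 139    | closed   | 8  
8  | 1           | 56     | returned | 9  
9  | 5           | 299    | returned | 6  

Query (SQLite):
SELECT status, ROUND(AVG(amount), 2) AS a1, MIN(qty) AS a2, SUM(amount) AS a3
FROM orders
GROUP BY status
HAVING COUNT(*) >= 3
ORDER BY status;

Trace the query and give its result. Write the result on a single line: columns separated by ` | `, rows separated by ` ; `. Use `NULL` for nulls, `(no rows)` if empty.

returned | 133.33 | 6 | 400

Group orders by status.
Per group compute: ROUND(AVG(amount), 2), MIN(qty), SUM(amount).
HAVING: drop groups with fewer than 3 rows.
  closed: ids {2, 7} → ROUND(AVG(amount), 2)=109.5, MIN(qty)=8, SUM(amount)=219
  failed: ids {1, 4} → ROUND(AVG(amount), 2)=57, MIN(qty)=3, SUM(amount)=114
  paid: ids {5, 6} → ROUND(AVG(amount), 2)=58.5, MIN(qty)=1, SUM(amount)=117
  returned: ids {3, 8, 9} → ROUND(AVG(amount), 2)=133.33, MIN(qty)=6, SUM(amount)=400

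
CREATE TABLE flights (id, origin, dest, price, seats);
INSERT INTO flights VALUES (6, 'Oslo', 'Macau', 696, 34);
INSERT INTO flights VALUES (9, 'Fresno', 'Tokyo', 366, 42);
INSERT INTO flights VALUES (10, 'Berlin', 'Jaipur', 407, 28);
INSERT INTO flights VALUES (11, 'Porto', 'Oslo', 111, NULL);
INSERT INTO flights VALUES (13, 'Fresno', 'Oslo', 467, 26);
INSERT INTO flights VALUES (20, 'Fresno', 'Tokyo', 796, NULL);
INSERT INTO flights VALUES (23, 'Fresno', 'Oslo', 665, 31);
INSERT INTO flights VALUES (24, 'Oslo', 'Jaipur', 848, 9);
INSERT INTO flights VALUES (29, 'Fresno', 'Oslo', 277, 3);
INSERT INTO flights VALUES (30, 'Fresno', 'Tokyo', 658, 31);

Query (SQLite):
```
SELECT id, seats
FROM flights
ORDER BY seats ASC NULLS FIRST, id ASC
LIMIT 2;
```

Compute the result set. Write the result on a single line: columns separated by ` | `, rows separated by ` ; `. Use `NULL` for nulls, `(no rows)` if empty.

11 | NULL ; 20 | NULL

Sort by seats asc, tiebreak id asc: (NULL, id=11), (NULL, id=20), (3, id=29), (9, id=24), (26, id=13) …. Take first 2.
NULLS FIRST: NULL seats rows go before all non-NULL rows (among themselves ordered by id asc).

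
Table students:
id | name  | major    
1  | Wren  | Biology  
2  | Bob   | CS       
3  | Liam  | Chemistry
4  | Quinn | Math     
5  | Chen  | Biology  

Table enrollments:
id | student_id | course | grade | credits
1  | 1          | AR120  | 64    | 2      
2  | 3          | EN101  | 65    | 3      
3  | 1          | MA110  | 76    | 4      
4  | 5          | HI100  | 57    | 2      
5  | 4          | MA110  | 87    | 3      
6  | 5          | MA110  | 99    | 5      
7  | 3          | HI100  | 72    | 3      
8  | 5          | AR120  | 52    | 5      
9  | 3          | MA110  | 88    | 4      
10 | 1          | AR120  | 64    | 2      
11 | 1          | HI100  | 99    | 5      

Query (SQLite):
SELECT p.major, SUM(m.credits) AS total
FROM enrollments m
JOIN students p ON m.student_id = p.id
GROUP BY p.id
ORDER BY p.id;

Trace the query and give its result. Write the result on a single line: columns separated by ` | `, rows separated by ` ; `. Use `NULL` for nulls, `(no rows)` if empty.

Biology | 13 ; Chemistry | 10 ; Math | 3 ; Biology | 12

Join each enrollments row to its students via student_id.
Group joined rows by students.id; compute SUM(m.credits) per group.
  1: ids {1, 3, 10, 11} → SUM(m.credits)=13
  3: ids {2, 7, 9} → SUM(m.credits)=10
  4: ids {5} → SUM(m.credits)=3
  5: ids {4, 6, 8} → SUM(m.credits)=12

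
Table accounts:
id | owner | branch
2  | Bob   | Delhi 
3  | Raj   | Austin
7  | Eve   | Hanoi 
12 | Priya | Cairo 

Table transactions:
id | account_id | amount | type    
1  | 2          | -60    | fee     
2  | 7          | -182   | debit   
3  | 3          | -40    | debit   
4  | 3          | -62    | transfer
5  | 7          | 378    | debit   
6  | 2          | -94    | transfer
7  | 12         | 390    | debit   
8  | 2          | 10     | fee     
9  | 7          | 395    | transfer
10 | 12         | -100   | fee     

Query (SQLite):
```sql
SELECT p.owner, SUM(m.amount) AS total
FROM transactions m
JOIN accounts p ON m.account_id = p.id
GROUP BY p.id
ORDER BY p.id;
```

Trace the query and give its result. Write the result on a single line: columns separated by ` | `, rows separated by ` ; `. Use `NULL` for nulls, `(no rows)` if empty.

Bob | -144 ; Raj | -102 ; Eve | 591 ; Priya | 290

Join each transactions row to its accounts via account_id.
Group joined rows by accounts.id; compute SUM(m.amount) per group.
  2: ids {1, 6, 8} → SUM(m.amount)=-144
  3: ids {3, 4} → SUM(m.amount)=-102
  7: ids {2, 5, 9} → SUM(m.amount)=591
  12: ids {7, 10} → SUM(m.amount)=290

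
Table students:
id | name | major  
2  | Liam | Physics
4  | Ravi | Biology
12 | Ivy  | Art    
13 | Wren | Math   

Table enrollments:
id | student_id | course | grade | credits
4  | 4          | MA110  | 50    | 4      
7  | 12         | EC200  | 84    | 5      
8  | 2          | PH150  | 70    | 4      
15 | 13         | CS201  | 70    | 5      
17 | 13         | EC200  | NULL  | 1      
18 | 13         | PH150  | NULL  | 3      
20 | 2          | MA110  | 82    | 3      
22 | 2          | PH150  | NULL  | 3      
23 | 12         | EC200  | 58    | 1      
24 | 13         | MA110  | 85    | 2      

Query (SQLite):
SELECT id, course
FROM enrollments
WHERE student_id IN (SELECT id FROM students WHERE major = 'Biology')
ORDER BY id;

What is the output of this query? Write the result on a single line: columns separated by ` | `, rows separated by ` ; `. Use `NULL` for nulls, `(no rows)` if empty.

4 | MA110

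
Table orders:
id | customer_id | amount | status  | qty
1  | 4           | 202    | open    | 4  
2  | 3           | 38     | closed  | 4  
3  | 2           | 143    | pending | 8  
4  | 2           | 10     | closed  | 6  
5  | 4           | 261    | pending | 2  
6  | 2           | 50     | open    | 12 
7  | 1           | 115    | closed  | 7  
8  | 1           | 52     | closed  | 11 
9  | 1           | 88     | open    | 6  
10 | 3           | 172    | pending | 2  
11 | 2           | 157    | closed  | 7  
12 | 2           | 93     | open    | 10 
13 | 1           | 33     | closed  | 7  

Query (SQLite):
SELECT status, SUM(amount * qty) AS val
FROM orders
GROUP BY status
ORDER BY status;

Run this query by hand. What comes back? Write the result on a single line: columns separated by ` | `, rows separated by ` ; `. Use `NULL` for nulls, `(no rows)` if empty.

For each row compute amount * qty.
Group by status; take SUM of the expression per group.
  closed: ids {2, 4, 7, 8, 11, 13} → SUM(amount * qty)=2919
  open: ids {1, 6, 9, 12} → SUM(amount * qty)=2866
  pending: ids {3, 5, 10} → SUM(amount * qty)=2010

closed | 2919 ; open | 2866 ; pending | 2010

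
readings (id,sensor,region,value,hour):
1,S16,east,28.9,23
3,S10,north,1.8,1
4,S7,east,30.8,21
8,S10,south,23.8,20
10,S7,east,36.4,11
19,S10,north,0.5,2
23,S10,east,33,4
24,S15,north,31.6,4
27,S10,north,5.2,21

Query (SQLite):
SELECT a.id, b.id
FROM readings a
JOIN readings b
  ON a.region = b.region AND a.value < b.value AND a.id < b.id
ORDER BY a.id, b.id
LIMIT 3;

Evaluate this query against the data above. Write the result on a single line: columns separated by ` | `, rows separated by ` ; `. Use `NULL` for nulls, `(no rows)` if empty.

Pairs (a,b) with same region, a.value < b.value, a.id < b.id.
region groups: east:{1,4,10,23} north:{3,19,24,27} south:{8}
Ordered by (a.id, b.id); first 3.

1 | 4 ; 1 | 10 ; 1 | 23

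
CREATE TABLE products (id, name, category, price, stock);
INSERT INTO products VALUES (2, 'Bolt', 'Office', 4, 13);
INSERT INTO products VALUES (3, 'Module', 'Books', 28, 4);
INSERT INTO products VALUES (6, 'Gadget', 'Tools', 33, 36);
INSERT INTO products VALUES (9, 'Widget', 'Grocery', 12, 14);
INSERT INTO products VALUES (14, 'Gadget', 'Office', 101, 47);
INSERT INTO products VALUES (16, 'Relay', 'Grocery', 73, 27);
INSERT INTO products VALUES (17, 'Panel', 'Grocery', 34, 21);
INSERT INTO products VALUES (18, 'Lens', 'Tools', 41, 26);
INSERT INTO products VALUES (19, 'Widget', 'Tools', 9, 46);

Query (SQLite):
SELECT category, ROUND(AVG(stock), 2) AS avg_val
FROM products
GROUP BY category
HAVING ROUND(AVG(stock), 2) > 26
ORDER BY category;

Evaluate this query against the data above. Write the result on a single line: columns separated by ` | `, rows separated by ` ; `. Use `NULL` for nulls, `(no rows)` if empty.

Office | 30 ; Tools | 36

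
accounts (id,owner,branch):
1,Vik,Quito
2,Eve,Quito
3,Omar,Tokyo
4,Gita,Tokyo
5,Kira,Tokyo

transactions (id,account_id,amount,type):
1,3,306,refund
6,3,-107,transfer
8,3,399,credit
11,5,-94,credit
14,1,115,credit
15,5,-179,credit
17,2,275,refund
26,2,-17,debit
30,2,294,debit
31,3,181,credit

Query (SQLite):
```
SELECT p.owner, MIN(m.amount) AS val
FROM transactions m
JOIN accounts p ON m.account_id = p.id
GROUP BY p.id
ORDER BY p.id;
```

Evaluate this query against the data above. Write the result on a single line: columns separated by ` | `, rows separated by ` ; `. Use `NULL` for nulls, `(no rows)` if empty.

Join each transactions row to its accounts via account_id.
Group joined rows by accounts.id; compute MIN(m.amount) per group.
  1: ids {14} → MIN(m.amount)=115
  2: ids {17, 26, 30} → MIN(m.amount)=-17
  3: ids {1, 6, 8, 31} → MIN(m.amount)=-107
  5: ids {11, 15} → MIN(m.amount)=-179

Vik | 115 ; Eve | -17 ; Omar | -107 ; Kira | -179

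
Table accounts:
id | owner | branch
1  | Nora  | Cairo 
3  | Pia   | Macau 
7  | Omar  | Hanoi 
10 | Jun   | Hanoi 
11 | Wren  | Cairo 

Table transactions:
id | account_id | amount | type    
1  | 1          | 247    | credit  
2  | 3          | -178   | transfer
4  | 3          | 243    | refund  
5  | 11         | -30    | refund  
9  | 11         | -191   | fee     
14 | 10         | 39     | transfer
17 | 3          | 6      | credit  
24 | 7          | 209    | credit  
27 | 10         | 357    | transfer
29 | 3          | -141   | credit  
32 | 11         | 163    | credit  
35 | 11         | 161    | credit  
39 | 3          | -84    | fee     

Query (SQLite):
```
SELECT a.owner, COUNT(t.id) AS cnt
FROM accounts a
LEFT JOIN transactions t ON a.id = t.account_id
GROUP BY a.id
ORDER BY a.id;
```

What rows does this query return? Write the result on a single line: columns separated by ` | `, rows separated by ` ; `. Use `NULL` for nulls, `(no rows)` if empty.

Nora | 1 ; Pia | 5 ; Omar | 1 ; Jun | 2 ; Wren | 4

LEFT JOIN keeps every accounts row; unmatched ones get NULL for transactions columns.
Group by accounts.id and compute COUNT(t.id). COUNT(col) of an all-NULL group is 0.
  1: ids {1} → COUNT(t.id)=1
  3: ids {2, 4, 17, 29, 39} → COUNT(t.id)=5
  7: ids {24} → COUNT(t.id)=1
  10: ids {14, 27} → COUNT(t.id)=2
  11: ids {5, 9, 32, 35} → COUNT(t.id)=4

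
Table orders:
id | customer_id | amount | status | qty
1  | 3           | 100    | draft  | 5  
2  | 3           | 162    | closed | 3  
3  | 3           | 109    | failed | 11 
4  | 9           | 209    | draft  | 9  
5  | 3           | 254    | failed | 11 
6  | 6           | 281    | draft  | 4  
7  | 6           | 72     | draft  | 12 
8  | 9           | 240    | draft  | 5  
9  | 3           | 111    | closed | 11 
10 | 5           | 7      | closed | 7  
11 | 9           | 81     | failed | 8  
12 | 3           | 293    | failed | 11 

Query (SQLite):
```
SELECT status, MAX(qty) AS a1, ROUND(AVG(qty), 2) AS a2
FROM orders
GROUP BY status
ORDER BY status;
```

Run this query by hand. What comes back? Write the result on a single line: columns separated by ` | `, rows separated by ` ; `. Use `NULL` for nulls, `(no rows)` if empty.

closed | 11 | 7 ; draft | 12 | 7 ; failed | 11 | 10.25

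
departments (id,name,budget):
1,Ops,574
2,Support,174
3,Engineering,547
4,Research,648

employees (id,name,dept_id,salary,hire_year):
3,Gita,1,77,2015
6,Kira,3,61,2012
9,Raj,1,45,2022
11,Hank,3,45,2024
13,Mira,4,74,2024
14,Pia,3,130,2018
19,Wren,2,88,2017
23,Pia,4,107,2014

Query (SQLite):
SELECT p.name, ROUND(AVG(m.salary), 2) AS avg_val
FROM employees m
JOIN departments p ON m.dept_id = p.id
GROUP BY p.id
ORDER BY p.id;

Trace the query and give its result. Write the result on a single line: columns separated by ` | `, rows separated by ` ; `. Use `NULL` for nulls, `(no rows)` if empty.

Join each employees row to its departments via dept_id.
Group joined rows by departments.id; compute ROUND(AVG(m.salary), 2) per group.
  1: ids {3, 9} → ROUND(AVG(m.salary), 2)=61
  2: ids {19} → ROUND(AVG(m.salary), 2)=88
  3: ids {6, 11, 14} → ROUND(AVG(m.salary), 2)=78.67
  4: ids {13, 23} → ROUND(AVG(m.salary), 2)=90.5

Ops | 61 ; Support | 88 ; Engineering | 78.67 ; Research | 90.5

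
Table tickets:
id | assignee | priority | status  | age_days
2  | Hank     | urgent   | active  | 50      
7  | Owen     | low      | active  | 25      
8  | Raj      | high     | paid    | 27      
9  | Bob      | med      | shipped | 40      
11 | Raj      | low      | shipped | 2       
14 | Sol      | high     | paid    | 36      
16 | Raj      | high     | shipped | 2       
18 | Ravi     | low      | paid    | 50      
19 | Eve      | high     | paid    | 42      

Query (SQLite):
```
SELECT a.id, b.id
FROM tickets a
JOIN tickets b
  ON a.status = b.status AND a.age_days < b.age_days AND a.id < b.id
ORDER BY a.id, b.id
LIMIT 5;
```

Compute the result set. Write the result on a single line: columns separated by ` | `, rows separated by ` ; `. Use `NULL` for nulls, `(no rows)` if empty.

Pairs (a,b) with same status, a.age_days < b.age_days, a.id < b.id.
status groups: active:{2,7} paid:{8,14,18,19} shipped:{9,11,16}
Ordered by (a.id, b.id); first 5.

8 | 14 ; 8 | 18 ; 8 | 19 ; 14 | 18 ; 14 | 19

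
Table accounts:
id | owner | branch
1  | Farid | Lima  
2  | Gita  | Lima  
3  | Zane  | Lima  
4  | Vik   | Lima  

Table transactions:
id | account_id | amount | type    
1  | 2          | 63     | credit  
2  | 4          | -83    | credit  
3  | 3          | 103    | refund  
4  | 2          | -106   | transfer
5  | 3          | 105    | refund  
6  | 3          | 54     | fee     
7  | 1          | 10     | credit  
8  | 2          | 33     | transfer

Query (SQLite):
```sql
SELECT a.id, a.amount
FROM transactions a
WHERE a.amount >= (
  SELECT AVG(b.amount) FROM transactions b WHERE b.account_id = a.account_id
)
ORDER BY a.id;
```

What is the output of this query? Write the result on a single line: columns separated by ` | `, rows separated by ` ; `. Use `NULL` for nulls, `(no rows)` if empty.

1 | 63 ; 2 | -83 ; 3 | 103 ; 5 | 105 ; 7 | 10 ; 8 | 33

For each transactions row a, compute AVG(amount) over rows sharing a.account_id.
Keep row a if a.amount >= that per-group AVG.
  account_id=1: AVG(amount) = 10.0
  account_id=2: AVG(amount) = -3.333333
  account_id=3: AVG(amount) = 87.333333
  account_id=4: AVG(amount) = -83.0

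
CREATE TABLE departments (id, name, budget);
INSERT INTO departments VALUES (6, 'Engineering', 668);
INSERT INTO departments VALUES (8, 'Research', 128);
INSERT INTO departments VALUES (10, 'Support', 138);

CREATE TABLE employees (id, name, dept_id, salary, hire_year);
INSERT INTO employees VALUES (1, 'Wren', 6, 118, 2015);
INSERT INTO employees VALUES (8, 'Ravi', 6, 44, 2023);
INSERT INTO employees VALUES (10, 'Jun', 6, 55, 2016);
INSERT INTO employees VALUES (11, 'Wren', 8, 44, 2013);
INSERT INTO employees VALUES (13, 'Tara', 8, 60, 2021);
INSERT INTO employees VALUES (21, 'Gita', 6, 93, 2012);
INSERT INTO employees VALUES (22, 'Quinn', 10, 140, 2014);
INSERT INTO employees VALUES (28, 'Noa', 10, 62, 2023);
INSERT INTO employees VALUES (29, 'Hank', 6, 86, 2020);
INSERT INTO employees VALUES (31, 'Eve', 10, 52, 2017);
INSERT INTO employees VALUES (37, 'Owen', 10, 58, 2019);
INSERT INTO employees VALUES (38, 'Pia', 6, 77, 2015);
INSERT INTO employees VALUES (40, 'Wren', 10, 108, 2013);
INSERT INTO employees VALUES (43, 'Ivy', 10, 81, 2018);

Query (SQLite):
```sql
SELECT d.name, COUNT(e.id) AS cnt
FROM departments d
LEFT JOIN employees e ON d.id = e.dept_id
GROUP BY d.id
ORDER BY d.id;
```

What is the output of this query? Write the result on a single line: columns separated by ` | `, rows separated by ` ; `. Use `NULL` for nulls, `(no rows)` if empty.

LEFT JOIN keeps every departments row; unmatched ones get NULL for employees columns.
Group by departments.id and compute COUNT(e.id). COUNT(col) of an all-NULL group is 0.
  6: ids {1, 8, 10, 21, 29, 38} → COUNT(e.id)=6
  8: ids {11, 13} → COUNT(e.id)=2
  10: ids {22, 28, 31, 37, 40, 43} → COUNT(e.id)=6

Engineering | 6 ; Research | 2 ; Support | 6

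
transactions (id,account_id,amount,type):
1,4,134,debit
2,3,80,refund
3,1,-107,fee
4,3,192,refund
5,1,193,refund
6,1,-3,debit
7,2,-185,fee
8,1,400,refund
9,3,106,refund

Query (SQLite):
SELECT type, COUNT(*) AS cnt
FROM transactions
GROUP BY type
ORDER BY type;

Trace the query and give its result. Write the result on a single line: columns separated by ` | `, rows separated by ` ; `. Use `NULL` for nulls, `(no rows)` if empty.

Partition transactions by type; compute COUNT(*) within each group.
  debit: ids {1, 6} → COUNT(*)=2
  fee: ids {3, 7} → COUNT(*)=2
  refund: ids {2, 4, 5, 8, 9} → COUNT(*)=5

debit | 2 ; fee | 2 ; refund | 5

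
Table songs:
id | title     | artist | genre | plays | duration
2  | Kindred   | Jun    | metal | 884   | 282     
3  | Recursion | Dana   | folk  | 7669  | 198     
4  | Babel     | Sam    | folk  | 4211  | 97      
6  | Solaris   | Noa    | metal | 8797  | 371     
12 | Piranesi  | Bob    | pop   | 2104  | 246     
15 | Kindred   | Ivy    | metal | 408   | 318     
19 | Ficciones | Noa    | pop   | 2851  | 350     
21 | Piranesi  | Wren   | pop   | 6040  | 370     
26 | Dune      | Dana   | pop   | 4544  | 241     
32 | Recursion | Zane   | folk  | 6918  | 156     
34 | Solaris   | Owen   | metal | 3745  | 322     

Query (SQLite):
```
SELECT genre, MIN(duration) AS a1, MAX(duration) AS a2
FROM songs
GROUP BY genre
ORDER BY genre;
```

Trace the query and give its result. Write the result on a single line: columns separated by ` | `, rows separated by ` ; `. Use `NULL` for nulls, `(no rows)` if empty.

folk | 97 | 198 ; metal | 282 | 371 ; pop | 241 | 370

Group songs by genre.
Per group compute: MIN(duration), MAX(duration).
  folk: ids {3, 4, 32} → MIN(duration)=97, MAX(duration)=198
  metal: ids {2, 6, 15, 34} → MIN(duration)=282, MAX(duration)=371
  pop: ids {12, 19, 21, 26} → MIN(duration)=241, MAX(duration)=370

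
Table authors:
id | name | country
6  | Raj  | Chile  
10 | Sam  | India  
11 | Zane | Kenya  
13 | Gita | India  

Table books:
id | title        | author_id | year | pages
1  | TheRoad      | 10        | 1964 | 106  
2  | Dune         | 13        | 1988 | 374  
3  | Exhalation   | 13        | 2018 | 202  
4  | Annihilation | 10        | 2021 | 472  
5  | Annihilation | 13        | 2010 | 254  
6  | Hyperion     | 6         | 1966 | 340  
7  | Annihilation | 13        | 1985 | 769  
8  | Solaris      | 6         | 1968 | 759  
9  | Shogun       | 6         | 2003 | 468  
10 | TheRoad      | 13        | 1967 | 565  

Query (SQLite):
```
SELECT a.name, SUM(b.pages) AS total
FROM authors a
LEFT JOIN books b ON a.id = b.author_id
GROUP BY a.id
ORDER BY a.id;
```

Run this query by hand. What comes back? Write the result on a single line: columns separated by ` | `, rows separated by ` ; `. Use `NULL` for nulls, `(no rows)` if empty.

LEFT JOIN keeps every authors row; unmatched ones get NULL for books columns.
Group by authors.id and compute SUM(b.pages). SUM over an all-NULL group is NULL.
  6: ids {6, 8, 9} → SUM(b.pages)=1567
  10: ids {1, 4} → SUM(b.pages)=578
  11: ids {—} → SUM(b.pages)=NULL
  13: ids {2, 3, 5, 7, 10} → SUM(b.pages)=2164

Raj | 1567 ; Sam | 578 ; Zane | NULL ; Gita | 2164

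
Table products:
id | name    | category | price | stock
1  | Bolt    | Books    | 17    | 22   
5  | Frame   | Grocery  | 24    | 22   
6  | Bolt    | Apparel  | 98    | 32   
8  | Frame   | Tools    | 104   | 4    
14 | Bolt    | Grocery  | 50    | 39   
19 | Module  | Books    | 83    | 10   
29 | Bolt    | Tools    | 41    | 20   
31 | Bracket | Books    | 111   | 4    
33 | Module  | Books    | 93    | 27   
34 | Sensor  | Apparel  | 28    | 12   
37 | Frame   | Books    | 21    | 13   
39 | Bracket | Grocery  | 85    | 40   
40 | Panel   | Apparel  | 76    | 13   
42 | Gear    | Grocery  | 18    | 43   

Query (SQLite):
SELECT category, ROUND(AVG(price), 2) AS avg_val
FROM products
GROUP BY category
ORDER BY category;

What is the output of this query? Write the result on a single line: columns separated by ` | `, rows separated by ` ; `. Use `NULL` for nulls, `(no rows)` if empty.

Apparel | 67.33 ; Books | 65 ; Grocery | 44.25 ; Tools | 72.5

Partition products by category; compute ROUND(AVG(price), 2) within each group.
  Apparel: ids {6, 34, 40} → ROUND(AVG(price), 2)=67.33
  Books: ids {1, 19, 31, 33, 37} → ROUND(AVG(price), 2)=65
  Grocery: ids {5, 14, 39, 42} → ROUND(AVG(price), 2)=44.25
  Tools: ids {8, 29} → ROUND(AVG(price), 2)=72.5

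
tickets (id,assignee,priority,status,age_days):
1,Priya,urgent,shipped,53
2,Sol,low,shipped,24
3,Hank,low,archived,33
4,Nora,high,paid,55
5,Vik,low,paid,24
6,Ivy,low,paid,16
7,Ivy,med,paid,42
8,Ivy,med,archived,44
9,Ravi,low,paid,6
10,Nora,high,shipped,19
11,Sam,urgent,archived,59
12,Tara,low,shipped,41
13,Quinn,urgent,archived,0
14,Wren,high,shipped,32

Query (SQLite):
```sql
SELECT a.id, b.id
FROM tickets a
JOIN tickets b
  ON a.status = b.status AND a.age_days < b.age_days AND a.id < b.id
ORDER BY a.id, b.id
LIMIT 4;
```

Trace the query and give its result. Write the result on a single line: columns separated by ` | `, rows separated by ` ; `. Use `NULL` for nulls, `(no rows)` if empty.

2 | 12 ; 2 | 14 ; 3 | 8 ; 3 | 11

Pairs (a,b) with same status, a.age_days < b.age_days, a.id < b.id.
status groups: archived:{3,8,11,13} paid:{4,5,6,7,9} shipped:{1,2,10,12,14}
Ordered by (a.id, b.id); first 4.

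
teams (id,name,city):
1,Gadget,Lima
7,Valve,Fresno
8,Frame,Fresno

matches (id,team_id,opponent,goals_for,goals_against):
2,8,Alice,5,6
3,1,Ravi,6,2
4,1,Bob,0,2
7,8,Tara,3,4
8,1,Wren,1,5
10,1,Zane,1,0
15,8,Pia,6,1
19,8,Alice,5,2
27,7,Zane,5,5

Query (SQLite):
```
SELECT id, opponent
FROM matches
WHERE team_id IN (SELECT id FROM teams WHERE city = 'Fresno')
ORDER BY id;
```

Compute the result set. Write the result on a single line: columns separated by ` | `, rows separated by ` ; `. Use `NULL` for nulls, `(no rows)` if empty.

Inner query: teams.id where city = 'Fresno'.
Outer: keep matches rows whose team_id is in that set.
Inner query → {7, 8}

2 | Alice ; 7 | Tara ; 15 | Pia ; 19 | Alice ; 27 | Zane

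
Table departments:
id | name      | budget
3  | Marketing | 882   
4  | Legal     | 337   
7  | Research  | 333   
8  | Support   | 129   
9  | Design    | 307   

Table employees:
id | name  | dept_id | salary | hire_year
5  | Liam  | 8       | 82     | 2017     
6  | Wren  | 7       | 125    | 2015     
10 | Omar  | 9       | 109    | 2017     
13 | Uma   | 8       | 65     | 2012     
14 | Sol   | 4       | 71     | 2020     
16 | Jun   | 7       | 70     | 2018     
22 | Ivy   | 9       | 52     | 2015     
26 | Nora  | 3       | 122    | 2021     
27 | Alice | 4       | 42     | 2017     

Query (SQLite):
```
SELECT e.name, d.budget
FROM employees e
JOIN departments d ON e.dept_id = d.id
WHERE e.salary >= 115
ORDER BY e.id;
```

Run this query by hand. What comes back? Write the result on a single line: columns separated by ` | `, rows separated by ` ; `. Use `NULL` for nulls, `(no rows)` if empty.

Each employees row matches the departments row where dept_id = departments.id.
Then keep rows with e.salary >= 115.

Wren | 333 ; Nora | 882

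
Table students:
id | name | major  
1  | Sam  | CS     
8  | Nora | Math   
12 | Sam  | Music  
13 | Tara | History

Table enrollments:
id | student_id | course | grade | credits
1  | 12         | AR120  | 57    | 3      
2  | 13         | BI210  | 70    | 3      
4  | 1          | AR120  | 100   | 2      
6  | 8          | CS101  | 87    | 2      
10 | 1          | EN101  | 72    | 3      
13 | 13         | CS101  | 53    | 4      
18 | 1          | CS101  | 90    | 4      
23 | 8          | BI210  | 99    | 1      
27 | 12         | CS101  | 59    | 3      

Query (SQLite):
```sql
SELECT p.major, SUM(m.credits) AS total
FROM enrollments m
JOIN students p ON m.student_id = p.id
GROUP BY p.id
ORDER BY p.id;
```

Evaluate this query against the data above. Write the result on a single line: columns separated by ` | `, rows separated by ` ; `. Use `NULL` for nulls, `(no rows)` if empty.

Join each enrollments row to its students via student_id.
Group joined rows by students.id; compute SUM(m.credits) per group.
  1: ids {4, 10, 18} → SUM(m.credits)=9
  8: ids {6, 23} → SUM(m.credits)=3
  12: ids {1, 27} → SUM(m.credits)=6
  13: ids {2, 13} → SUM(m.credits)=7

CS | 9 ; Math | 3 ; Music | 6 ; History | 7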